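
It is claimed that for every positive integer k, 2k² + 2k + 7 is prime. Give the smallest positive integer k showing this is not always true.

Check each positive integer k in order until 2k² + 2k + 7 is not prime.
k = 1: 2k² + 2k + 7 = 11, prime.
k = 2: 2k² + 2k + 7 = 19, prime.
k = 3: 2k² + 2k + 7 = 31, prime.
k = 4: 2k² + 2k + 7 = 47, prime.
k = 5: 2k² + 2k + 7 = 67, prime.
k = 6: 2k² + 2k + 7 = 91 = 7 × 13, composite.

k = 6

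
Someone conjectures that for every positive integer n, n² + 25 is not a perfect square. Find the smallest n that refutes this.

n = 12

For n = 1, 2, 3, 4, …, 9, 10, 11 the conclusion holds.
n = 12: 12² + 25 = 169 = 13², a perfect square.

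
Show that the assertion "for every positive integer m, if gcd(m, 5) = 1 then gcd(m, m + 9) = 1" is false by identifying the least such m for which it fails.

We need the least positive integer m for which gcd(m, 5) = 1 but gcd(m, m + 9) > 1.
For m = 1, 2 the conclusion holds.
m = 3: gcd(3, 12) = 3.
So m = 3 is the smallest counterexample.

m = 3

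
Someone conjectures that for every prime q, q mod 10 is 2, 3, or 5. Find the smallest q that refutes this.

q = 7

We need the least prime q for which the claim fails.
q = 2: 2 mod 10 = 2.
q = 3: 3 mod 10 = 3.
q = 5: 5 mod 10 = 5.
q = 7: 7 mod 10 = 7 — not in {2, 3, 5}.
So q = 7 is the smallest counterexample.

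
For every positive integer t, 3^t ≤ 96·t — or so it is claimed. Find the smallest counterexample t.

t = 1: 3^t = 3 and 96·t = 96, so 3 ≤ 96.
t = 2: 3^t = 9 and 96·t = 192, so 9 ≤ 192.
t = 3: 3^t = 27 and 96·t = 288, so 27 ≤ 288.
t = 4: 3^t = 81 and 96·t = 384, so 81 ≤ 384.
t = 5: 3^t = 243 and 96·t = 480, so 243 ≤ 480.
t = 6: 3^t = 729 and 96·t = 576, so 729 > 576.

t = 6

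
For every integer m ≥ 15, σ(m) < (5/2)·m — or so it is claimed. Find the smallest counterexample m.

Check each integer m ≥ 15 in order until the claim fails.
For m = 15, 16, 17, 18, 19, 20, 21, 22, 23 the conclusion holds.
m = 24: σ(24) = 60; 60 ≥ 60.
So m = 24 is the smallest counterexample.

m = 24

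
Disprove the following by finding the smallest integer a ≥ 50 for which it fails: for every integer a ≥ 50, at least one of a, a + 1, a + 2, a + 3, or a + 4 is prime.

a = 54

The first 4 eligible values, up to a = 53, all satisfy the conclusion.
a = 54: 54 = 2 × 27; 55 = 5 × 11; 56 = 2 × 28; 57 = 3 × 19; 58 = 2 × 29 — all composite.
So a = 54 is the smallest counterexample.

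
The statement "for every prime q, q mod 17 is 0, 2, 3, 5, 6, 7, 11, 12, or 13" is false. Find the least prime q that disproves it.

q = 31

Check each prime q in order until the claim fails.
The first 10 eligible values, up to q = 29, all satisfy the conclusion.
q = 31: 31 mod 17 = 14 — not in {0, 2, 3, 5, 6, 7, 11, 12, 13}.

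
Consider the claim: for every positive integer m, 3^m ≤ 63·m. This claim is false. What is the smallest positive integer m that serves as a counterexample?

m = 6

We need the least positive integer m for which 3^m > 63·m.
For m = 1, 2, 3, 4, 5 the conclusion holds.
m = 6: 3^m = 729 and 63·m = 378, so 729 > 378.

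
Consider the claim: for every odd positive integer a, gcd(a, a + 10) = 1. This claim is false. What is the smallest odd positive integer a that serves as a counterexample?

a = 5

a = 1: gcd(1, 11) = 1.
a = 3: gcd(3, 13) = 1.
a = 5: gcd(5, 15) = 5.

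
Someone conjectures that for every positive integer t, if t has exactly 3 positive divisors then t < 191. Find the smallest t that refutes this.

t = 289

For t = 4, 9, 25, 49, 121, 169 the conclusion holds.
t = 289: τ(289) = 3; 289 ≥ 191.
Hence t = 289 is a counterexample.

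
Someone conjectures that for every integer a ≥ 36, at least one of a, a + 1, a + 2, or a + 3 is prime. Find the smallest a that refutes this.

For a = 36, 37, 38, 39, …, 45, 46, 47 the conclusion holds.
a = 48: 48 = 2 × 24; 49 = 7 × 7; 50 = 2 × 25; 51 = 3 × 17 — all composite.
Thus a = 48 disproves the claim, and no smaller a works.

a = 48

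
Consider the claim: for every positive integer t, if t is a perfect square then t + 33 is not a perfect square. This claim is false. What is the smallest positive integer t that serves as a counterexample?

We need the least positive integer t for which t is a perfect square but t + 33 is a perfect square.
For t = 1, 4, 9 the conclusion holds.
t = 16: 16 = 4² and 16 + 33 = 49 = 7².
Thus t = 16 disproves the claim, and no smaller t works.

t = 16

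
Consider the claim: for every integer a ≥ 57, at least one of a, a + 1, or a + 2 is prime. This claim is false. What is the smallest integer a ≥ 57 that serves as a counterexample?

a = 62

Check each integer a ≥ 57 in order until a, a + 1, a + 2 are all composite.
The first 5 eligible values, up to a = 61, all satisfy the conclusion.
a = 62: 62 = 2 × 31; 63 = 3 × 21; 64 = 2 × 32 — all composite.
Thus a = 62 disproves the claim, and no smaller a works.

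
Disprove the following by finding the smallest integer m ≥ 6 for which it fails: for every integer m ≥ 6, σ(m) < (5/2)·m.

A counterexample is any integer m ≥ 6 such that the claim fails; we check each in order.
For m = 6, 7, 8, 9, …, 21, 22, 23 the conclusion holds.
m = 24: σ(24) = 60; 60 ≥ 60.
Hence m = 24 is a counterexample.

m = 24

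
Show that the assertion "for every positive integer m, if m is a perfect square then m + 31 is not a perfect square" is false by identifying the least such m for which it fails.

Check each positive integer m in order until m is a perfect square but m + 31 is a perfect square.
The first 14 eligible values, up to m = 196, all satisfy the conclusion.
m = 225: 225 = 15² and 225 + 31 = 256 = 16².

m = 225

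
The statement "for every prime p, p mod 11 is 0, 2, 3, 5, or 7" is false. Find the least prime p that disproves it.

For p = 2, 3, 5, 7, 11, 13 the conclusion holds.
p = 17: 17 mod 11 = 6 — not in {0, 2, 3, 5, 7}.
So p = 17 is the smallest counterexample.

p = 17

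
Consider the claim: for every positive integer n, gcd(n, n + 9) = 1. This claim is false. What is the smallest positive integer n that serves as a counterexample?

n = 3

For n = 1, 2 the conclusion holds.
n = 3: gcd(3, 12) = 3.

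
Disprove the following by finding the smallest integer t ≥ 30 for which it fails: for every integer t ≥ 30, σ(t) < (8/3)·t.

t = 60

The first 30 eligible values, up to t = 59, all satisfy the conclusion.
t = 60: σ(60) = 168; 168 ≥ 160.
Thus t = 60 disproves the claim, and no smaller t works.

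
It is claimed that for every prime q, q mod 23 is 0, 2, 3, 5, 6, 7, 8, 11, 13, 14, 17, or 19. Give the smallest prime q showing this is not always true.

A counterexample is any prime q such that the claim fails; we check each in order.
The first 12 eligible values, up to q = 37, all satisfy the conclusion.
q = 41: 41 mod 23 = 18 — not in {0, 2, 3, 5, 6, 7, 8, 11, 13, 14, 17, 19}.

q = 41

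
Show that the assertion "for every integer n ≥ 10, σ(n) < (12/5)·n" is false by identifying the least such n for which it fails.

n = 24

Check each integer n ≥ 10 in order until the claim fails.
The first 14 eligible values, up to n = 23, all satisfy the conclusion.
n = 24: σ(24) = 60; 60 ≥ 288/5.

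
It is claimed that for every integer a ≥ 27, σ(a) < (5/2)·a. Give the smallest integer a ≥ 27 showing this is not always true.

a = 36

We need the least integer a ≥ 27 for which the claim fails.
The first 9 eligible values, up to a = 35, all satisfy the conclusion.
a = 36: σ(36) = 91; 91 ≥ 90.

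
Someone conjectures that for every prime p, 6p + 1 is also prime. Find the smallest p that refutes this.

p = 19

We need the least prime p for which 6p + 1 is not prime.
p = 2: 6p + 1 = 13, prime.
p = 3: 6p + 1 = 19, prime.
p = 5: 6p + 1 = 31, prime.
p = 7: 6p + 1 = 43, prime.
p = 11: 6p + 1 = 67, prime.
p = 13: 6p + 1 = 79, prime.
p = 17: 6p + 1 = 103, prime.
p = 19: 6p + 1 = 115 = 5 × 23, not prime.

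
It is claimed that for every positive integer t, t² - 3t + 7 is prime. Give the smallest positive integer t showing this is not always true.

t = 1: t² - 3t + 7 = 5, prime.
t = 2: t² - 3t + 7 = 5, prime.
t = 3: t² - 3t + 7 = 7, prime.
t = 4: t² - 3t + 7 = 11, prime.
t = 5: t² - 3t + 7 = 17, prime.
t = 6: t² - 3t + 7 = 25 = 5 × 5, composite.

t = 6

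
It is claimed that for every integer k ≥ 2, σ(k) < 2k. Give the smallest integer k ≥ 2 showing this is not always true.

We need the least integer k ≥ 2 for which the claim fails.
For k = 2, 3, 4, 5 the conclusion holds.
k = 6: σ(6) = 12; 12 ≥ 12.
So k = 6 is the smallest counterexample.

k = 6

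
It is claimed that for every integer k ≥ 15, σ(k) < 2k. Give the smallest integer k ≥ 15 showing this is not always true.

We need the least integer k ≥ 15 for which the claim fails.
k = 15: σ(15) = 24; 24 < 30.
k = 16: σ(16) = 31; 31 < 32.
k = 17: σ(17) = 18; 18 < 34.
k = 18: σ(18) = 39; 39 ≥ 36.
Thus k = 18 disproves the claim, and no smaller k works.

k = 18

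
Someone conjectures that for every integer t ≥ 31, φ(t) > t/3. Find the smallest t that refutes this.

Check each integer t ≥ 31 in order until the claim fails.
The first 5 eligible values, up to t = 35, all satisfy the conclusion.
t = 36: φ(36) = 12 and 36/3 = 12, so φ(36) ≤ 36/3.
So t = 36 is the smallest counterexample.

t = 36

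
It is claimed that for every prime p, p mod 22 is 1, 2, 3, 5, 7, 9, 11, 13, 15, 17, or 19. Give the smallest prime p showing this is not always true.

p = 43

Check each prime p in order until the claim fails.
The first 13 eligible values, up to p = 41, all satisfy the conclusion.
p = 43: 43 mod 22 = 21 — not in {1, 2, 3, 5, 7, 9, 11, 13, 15, 17, 19}.
Thus p = 43 disproves the claim, and no smaller p works.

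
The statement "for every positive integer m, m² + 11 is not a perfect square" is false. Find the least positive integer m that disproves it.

We need the least positive integer m for which m² + 11 is a perfect square.
The first 4 eligible values, up to m = 4, all satisfy the conclusion.
m = 5: 5² + 11 = 36 = 6², a perfect square.

m = 5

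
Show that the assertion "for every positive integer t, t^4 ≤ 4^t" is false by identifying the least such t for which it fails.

For t = 1, 2 the conclusion holds.
t = 3: t^4 = 81 and 4^t = 64, so 81 > 64.
So t = 3 is the smallest counterexample.

t = 3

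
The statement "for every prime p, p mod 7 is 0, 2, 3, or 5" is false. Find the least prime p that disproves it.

p = 11

A counterexample is any prime p such that the claim fails; we check each in order.
The first 4 eligible values, up to p = 7, all satisfy the conclusion.
p = 11: 11 mod 7 = 4 — not in {0, 2, 3, 5}.
Thus p = 11 disproves the claim, and no smaller p works.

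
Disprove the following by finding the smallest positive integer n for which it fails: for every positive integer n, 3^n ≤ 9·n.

n = 4

Check each positive integer n in order until 3^n > 9·n.
For n = 1, 2, 3 the conclusion holds.
n = 4: 3^n = 81 and 9·n = 36, so 81 > 36.
Thus n = 4 disproves the claim, and no smaller n works.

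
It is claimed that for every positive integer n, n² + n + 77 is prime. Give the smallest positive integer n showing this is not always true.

n = 1: n² + n + 77 = 79, prime.
n = 2: n² + n + 77 = 83, prime.
n = 3: n² + n + 77 = 89, prime.
n = 4: n² + n + 77 = 97, prime.
n = 5: n² + n + 77 = 107, prime.
n = 6: n² + n + 77 = 119 = 7 × 17, composite.

n = 6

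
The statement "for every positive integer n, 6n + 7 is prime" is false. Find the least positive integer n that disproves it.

Check each positive integer n in order until 6n + 7 is not prime.
n = 1: 6n + 7 = 13, prime.
n = 2: 6n + 7 = 19, prime.
n = 3: 6n + 7 = 25 = 5 × 5, composite.

n = 3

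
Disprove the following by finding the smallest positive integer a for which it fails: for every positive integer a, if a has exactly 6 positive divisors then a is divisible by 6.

Check each positive integer a in order until a has exactly 6 positive divisors but a is not divisible by 6.
a = 12: τ(12) = 6; 12 mod 6 = 0.
a = 18: τ(18) = 6; 18 mod 6 = 0.
a = 20: τ(20) = 6; 20 mod 6 = 2.

a = 20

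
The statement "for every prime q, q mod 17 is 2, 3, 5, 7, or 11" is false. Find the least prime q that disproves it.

q = 13

Check each prime q in order until the claim fails.
The first 5 eligible values, up to q = 11, all satisfy the conclusion.
q = 13: 13 mod 17 = 13 — not in {2, 3, 5, 7, 11}.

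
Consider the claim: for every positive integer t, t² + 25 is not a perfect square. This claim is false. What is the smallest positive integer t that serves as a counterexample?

t = 12

Check each positive integer t in order until t² + 25 is a perfect square.
The first 11 eligible values, up to t = 11, all satisfy the conclusion.
t = 12: 12² + 25 = 169 = 13², a perfect square.
So t = 12 is the smallest counterexample.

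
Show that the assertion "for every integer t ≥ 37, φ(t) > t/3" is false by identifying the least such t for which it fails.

Check each integer t ≥ 37 in order until the claim fails.
For t = 37, 38, 39, 40, 41 the conclusion holds.
t = 42: φ(42) = 12 and 42/3 = 14, so φ(42) ≤ 42/3.

t = 42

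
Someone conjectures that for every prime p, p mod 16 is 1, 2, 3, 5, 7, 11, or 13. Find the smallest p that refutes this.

p = 31

We need the least prime p for which the claim fails.
For p = 2, 3, 5, 7, 11, 13, 17, 19, 23, 29 the conclusion holds.
p = 31: 31 mod 16 = 15 — not in {1, 2, 3, 5, 7, 11, 13}.
Thus p = 31 disproves the claim, and no smaller p works.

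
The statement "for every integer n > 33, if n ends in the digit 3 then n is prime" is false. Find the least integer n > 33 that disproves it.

n = 63

We need the least integer n > 33 for which n ends in the digit 3 but n is not prime.
For n = 43, 53 the conclusion holds.
n = 63: 63 ends in 3; 63 = 3 × 21, composite.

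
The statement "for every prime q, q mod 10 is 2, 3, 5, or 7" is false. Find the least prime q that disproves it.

q = 11

q = 2: 2 mod 10 = 2.
q = 3: 3 mod 10 = 3.
q = 5: 5 mod 10 = 5.
q = 7: 7 mod 10 = 7.
q = 11: 11 mod 10 = 1 — not in {2, 3, 5, 7}.
Hence q = 11 is a counterexample.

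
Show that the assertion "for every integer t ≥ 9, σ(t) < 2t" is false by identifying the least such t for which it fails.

t = 12

Check each integer t ≥ 9 in order until the claim fails.
For t = 9, 10, 11 the conclusion holds.
t = 12: σ(12) = 28; 28 ≥ 24.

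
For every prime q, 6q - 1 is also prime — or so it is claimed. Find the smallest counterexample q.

q = 11

The first 4 eligible values, up to q = 7, all satisfy the conclusion.
q = 11: 6q - 1 = 65 = 5 × 13, not prime.
Hence q = 11 is a counterexample.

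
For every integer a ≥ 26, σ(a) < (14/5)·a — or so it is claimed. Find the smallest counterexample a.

a = 60

The first 34 eligible values, up to a = 59, all satisfy the conclusion.
a = 60: σ(60) = 168; 168 ≥ 168.
So a = 60 is the smallest counterexample.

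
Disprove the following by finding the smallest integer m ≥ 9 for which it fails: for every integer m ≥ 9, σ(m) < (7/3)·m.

Check each integer m ≥ 9 in order until the claim fails.
For m = 9, 10, 11 the conclusion holds.
m = 12: σ(12) = 28; 28 ≥ 28.

m = 12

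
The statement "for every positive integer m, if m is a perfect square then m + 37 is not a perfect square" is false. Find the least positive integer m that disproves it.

m = 324

Check each positive integer m in order until m is a perfect square but m + 37 is a perfect square.
For m = 1, 4, 9, 16, …, 225, 256, 289 the conclusion holds.
m = 324: 324 = 18² and 324 + 37 = 361 = 19².
So m = 324 is the smallest counterexample.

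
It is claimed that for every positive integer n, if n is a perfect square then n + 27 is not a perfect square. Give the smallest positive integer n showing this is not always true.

n = 1: 1 + 27 = 28, not a perfect square.
n = 4: 4 + 27 = 31, not a perfect square.
n = 9: 9 = 3² and 9 + 27 = 36 = 6².
So n = 9 is the smallest counterexample.

n = 9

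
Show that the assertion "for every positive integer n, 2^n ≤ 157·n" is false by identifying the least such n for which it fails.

For n = 1, 2, 3, 4, 5, 6, 7, 8, 9, 10 the conclusion holds.
n = 11: 2^n = 2048 and 157·n = 1727, so 2048 > 1727.

n = 11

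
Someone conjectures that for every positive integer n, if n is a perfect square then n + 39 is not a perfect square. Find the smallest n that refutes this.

We need the least positive integer n for which n is a perfect square but n + 39 is a perfect square.
n = 1: 1 + 39 = 40, not a perfect square.
n = 4: 4 + 39 = 43, not a perfect square.
n = 9: 9 + 39 = 48, not a perfect square.
n = 16: 16 + 39 = 55, not a perfect square.
n = 25: 25 = 5² and 25 + 39 = 64 = 8².

n = 25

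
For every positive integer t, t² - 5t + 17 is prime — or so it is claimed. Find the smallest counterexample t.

t = 13

We need the least positive integer t for which t² - 5t + 17 is not prime.
For t = 1, 2, 3, 4, …, 10, 11, 12 the conclusion holds.
t = 13: t² - 5t + 17 = 121 = 11 × 11, composite.
Thus t = 13 disproves the claim, and no smaller t works.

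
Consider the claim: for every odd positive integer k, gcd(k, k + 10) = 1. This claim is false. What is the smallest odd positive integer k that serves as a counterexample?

k = 5

k = 1: gcd(1, 11) = 1.
k = 3: gcd(3, 13) = 1.
k = 5: gcd(5, 15) = 5.
So k = 5 is the smallest counterexample.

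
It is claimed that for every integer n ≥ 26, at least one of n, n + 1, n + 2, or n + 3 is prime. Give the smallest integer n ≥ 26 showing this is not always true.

n = 32

The first 6 eligible values, up to n = 31, all satisfy the conclusion.
n = 32: 32 = 2 × 16; 33 = 3 × 11; 34 = 2 × 17; 35 = 5 × 7 — all composite.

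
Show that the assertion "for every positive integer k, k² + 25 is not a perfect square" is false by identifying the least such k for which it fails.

k = 12

We need the least positive integer k for which k² + 25 is a perfect square.
For k = 1, 2, 3, 4, …, 9, 10, 11 the conclusion holds.
k = 12: 12² + 25 = 169 = 13², a perfect square.
Hence k = 12 is a counterexample.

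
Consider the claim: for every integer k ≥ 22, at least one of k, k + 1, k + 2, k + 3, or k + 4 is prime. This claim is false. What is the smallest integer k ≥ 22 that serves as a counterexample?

A counterexample is any integer k ≥ 22 such that k, k + 1, k + 2, k + 3, k + 4 are all composite; we check each in order.
k = 22: 23 is prime.
k = 23: 23 is prime.
k = 24: 24 = 2 × 12; 25 = 5 × 5; 26 = 2 × 13; 27 = 3 × 9; 28 = 2 × 14 — all composite.

k = 24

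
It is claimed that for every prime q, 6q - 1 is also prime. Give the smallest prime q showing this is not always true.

q = 2: 6q - 1 = 11, prime.
q = 3: 6q - 1 = 17, prime.
q = 5: 6q - 1 = 29, prime.
q = 7: 6q - 1 = 41, prime.
q = 11: 6q - 1 = 65 = 5 × 13, not prime.
So q = 11 is the smallest counterexample.

q = 11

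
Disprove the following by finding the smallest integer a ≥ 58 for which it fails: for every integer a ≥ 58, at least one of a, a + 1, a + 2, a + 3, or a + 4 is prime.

We need the least integer a ≥ 58 for which a, a + 1, a + 2, a + 3, a + 4 are all composite.
a = 58: 59 is prime.
a = 59: 59 is prime.
a = 60: 61 is prime.
a = 61: 61 is prime.
a = 62: 62 = 2 × 31; 63 = 3 × 21; 64 = 2 × 32; 65 = 5 × 13; 66 = 2 × 33 — all composite.

a = 62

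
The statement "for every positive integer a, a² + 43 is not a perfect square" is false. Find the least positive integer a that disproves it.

a = 21

For a = 1, 2, 3, 4, …, 18, 19, 20 the conclusion holds.
a = 21: 21² + 43 = 484 = 22², a perfect square.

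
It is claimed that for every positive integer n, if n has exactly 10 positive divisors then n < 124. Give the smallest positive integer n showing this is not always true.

We need the least positive integer n for which n has exactly 10 positive divisors but the claim fails.
For n = 48, 80, 112 the conclusion holds.
n = 162: τ(162) = 10; 162 ≥ 124.
So n = 162 is the smallest counterexample.

n = 162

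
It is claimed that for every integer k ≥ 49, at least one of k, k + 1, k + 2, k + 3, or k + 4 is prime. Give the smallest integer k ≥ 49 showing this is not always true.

We need the least integer k ≥ 49 for which k, k + 1, k + 2, k + 3, k + 4 are all composite.
For k = 49, 50, 51, 52, 53 the conclusion holds.
k = 54: 54 = 2 × 27; 55 = 5 × 11; 56 = 2 × 28; 57 = 3 × 19; 58 = 2 × 29 — all composite.
So k = 54 is the smallest counterexample.

k = 54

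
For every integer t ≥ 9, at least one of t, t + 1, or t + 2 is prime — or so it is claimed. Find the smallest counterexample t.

We need the least integer t ≥ 9 for which t, t + 1, t + 2 are all composite.
For t = 9, 10, 11, 12, 13 the conclusion holds.
t = 14: 14 = 2 × 7; 15 = 3 × 5; 16 = 2 × 8 — all composite.

t = 14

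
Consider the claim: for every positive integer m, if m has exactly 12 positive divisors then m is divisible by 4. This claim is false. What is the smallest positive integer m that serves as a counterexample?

m = 90

For m = 60, 72, 84 the conclusion holds.
m = 90: τ(90) = 12; 90 mod 4 = 2.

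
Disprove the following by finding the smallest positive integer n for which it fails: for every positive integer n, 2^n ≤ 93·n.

n = 10

Check each positive integer n in order until 2^n > 93·n.
For n = 1, 2, 3, 4, 5, 6, 7, 8, 9 the conclusion holds.
n = 10: 2^n = 1024 and 93·n = 930, so 1024 > 930.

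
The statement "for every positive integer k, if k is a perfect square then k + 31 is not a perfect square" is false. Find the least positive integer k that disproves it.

k = 225

For k = 1, 4, 9, 16, …, 144, 169, 196 the conclusion holds.
k = 225: 225 = 15² and 225 + 31 = 256 = 16².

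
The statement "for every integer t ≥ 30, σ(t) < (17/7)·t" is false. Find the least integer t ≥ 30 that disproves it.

We need the least integer t ≥ 30 for which the claim fails.
For t = 30, 31, 32, 33, 34, 35 the conclusion holds.
t = 36: σ(36) = 91; 91 ≥ 612/7.
Thus t = 36 disproves the claim, and no smaller t works.

t = 36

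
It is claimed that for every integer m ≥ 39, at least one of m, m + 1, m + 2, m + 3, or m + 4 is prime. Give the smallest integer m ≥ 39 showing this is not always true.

Check each integer m ≥ 39 in order until m, m + 1, m + 2, m + 3, m + 4 are all composite.
For m = 39, 40, 41, 42, 43, 44, 45, 46, 47 the conclusion holds.
m = 48: 48 = 2 × 24; 49 = 7 × 7; 50 = 2 × 25; 51 = 3 × 17; 52 = 2 × 26 — all composite.
Hence m = 48 is a counterexample.

m = 48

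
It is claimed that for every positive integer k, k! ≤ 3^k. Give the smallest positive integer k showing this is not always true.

A counterexample is any positive integer k such that k! > 3^k; we check each in order.
The first 6 eligible values, up to k = 6, all satisfy the conclusion.
k = 7: k! = 5040 and 3^k = 2187, so 5040 > 2187.

k = 7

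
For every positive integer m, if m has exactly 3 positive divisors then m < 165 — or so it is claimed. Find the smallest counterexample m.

m = 169

A counterexample is any positive integer m such that m has exactly 3 positive divisors but the claim fails; we check each in order.
The first 5 eligible values, up to m = 121, all satisfy the conclusion.
m = 169: τ(169) = 3; 169 ≥ 165.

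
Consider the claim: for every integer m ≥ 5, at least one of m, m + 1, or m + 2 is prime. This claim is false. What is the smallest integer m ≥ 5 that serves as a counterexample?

For m = 5, 6, 7 the conclusion holds.
m = 8: 8 = 2 × 4; 9 = 3 × 3; 10 = 2 × 5 — all composite.
Thus m = 8 disproves the claim, and no smaller m works.

m = 8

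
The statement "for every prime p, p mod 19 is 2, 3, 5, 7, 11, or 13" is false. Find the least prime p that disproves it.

p = 17

We need the least prime p for which the claim fails.
For p = 2, 3, 5, 7, 11, 13 the conclusion holds.
p = 17: 17 mod 19 = 17 — not in {2, 3, 5, 7, 11, 13}.
So p = 17 is the smallest counterexample.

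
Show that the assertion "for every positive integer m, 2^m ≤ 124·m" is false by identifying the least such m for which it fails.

Check each positive integer m in order until 2^m > 124·m.
For m = 1, 2, 3, 4, 5, 6, 7, 8, 9, 10 the conclusion holds.
m = 11: 2^m = 2048 and 124·m = 1364, so 2048 > 1364.
Hence m = 11 is a counterexample.

m = 11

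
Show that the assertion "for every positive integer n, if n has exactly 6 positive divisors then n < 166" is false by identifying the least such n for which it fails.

Check each positive integer n in order until n has exactly 6 positive divisors but the claim fails.
The first 23 eligible values, up to n = 164, all satisfy the conclusion.
n = 171: τ(171) = 6; 171 ≥ 166.
So n = 171 is the smallest counterexample.

n = 171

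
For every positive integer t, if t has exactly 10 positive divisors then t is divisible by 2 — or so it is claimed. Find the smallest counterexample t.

Check each positive integer t in order until t has exactly 10 positive divisors but t is not divisible by 2.
For t = 48, 80, 112, 162, 176, 208, 272, 304, 368 the conclusion holds.
t = 405: τ(405) = 10; 405 mod 2 = 1.

t = 405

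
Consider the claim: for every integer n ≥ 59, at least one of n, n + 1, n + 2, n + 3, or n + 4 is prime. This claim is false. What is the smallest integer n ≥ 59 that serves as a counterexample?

n = 62

We need the least integer n ≥ 59 for which n, n + 1, n + 2, n + 3, n + 4 are all composite.
For n = 59, 60, 61 the conclusion holds.
n = 62: 62 = 2 × 31; 63 = 3 × 21; 64 = 2 × 32; 65 = 5 × 13; 66 = 2 × 33 — all composite.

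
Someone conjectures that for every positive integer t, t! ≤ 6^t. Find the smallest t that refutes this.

t = 14

Check each positive integer t in order until t! > 6^t.
For t = 1, 2, 3, 4, …, 11, 12, 13 the conclusion holds.
t = 14: t! = 87178291200 and 6^t = 78364164096, so 87178291200 > 78364164096.
So t = 14 is the smallest counterexample.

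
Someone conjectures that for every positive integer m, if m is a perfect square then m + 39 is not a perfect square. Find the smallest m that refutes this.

A counterexample is any positive integer m such that m is a perfect square but m + 39 is a perfect square; we check each in order.
For m = 1, 4, 9, 16 the conclusion holds.
m = 25: 25 = 5² and 25 + 39 = 64 = 8².
Thus m = 25 disproves the claim, and no smaller m works.

m = 25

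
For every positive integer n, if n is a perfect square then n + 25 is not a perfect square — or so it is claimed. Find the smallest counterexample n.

n = 144

A counterexample is any positive integer n such that n is a perfect square but n + 25 is a perfect square; we check each in order.
The first 11 eligible values, up to n = 121, all satisfy the conclusion.
n = 144: 144 = 12² and 144 + 25 = 169 = 13².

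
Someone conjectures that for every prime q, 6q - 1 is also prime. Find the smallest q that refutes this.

q = 11

We need the least prime q for which 6q - 1 is not prime.
For q = 2, 3, 5, 7 the conclusion holds.
q = 11: 6q - 1 = 65 = 5 × 13, not prime.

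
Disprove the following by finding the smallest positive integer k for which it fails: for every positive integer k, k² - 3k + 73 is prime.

k = 1: k² - 3k + 73 = 71, prime.
k = 2: k² - 3k + 73 = 71, prime.
k = 3: k² - 3k + 73 = 73, prime.
k = 4: k² - 3k + 73 = 77 = 7 × 11, composite.

k = 4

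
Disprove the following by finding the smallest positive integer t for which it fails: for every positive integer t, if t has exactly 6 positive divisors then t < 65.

t = 68

A counterexample is any positive integer t such that t has exactly 6 positive divisors but the claim fails; we check each in order.
The first 10 eligible values, up to t = 63, all satisfy the conclusion.
t = 68: τ(68) = 6; 68 ≥ 65.
Hence t = 68 is a counterexample.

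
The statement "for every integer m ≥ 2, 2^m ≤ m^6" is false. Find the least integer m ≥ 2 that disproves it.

m = 30

For m = 2, 3, 4, 5, …, 27, 28, 29 the conclusion holds.
m = 30: 2^m = 1073741824 and m^6 = 729000000, so 1073741824 > 729000000.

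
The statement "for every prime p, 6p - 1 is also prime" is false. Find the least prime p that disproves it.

The first 4 eligible values, up to p = 7, all satisfy the conclusion.
p = 11: 6p - 1 = 65 = 5 × 13, not prime.
Hence p = 11 is a counterexample.

p = 11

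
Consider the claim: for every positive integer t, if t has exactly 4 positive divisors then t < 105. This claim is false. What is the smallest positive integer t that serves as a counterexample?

t = 106

A counterexample is any positive integer t such that t has exactly 4 positive divisors but the claim fails; we check each in order.
For t = 6, 8, 10, 14, …, 93, 94, 95 the conclusion holds.
t = 106: τ(106) = 4; 106 ≥ 105.
So t = 106 is the smallest counterexample.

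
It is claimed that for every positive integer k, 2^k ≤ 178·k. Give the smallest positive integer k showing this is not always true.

For k = 1, 2, 3, 4, 5, 6, 7, 8, 9, 10 the conclusion holds.
k = 11: 2^k = 2048 and 178·k = 1958, so 2048 > 1958.
So k = 11 is the smallest counterexample.

k = 11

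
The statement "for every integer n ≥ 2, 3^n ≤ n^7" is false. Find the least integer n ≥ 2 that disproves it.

A counterexample is any integer n ≥ 2 such that 3^n > n^7; we check each in order.
The first 17 eligible values, up to n = 18, all satisfy the conclusion.
n = 19: 3^n = 1162261467 and n^7 = 893871739, so 1162261467 > 893871739.
Thus n = 19 disproves the claim, and no smaller n works.

n = 19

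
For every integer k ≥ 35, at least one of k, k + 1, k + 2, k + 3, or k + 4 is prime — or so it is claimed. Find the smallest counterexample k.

k = 48

Check each integer k ≥ 35 in order until k, k + 1, k + 2, k + 3, k + 4 are all composite.
For k = 35, 36, 37, 38, …, 45, 46, 47 the conclusion holds.
k = 48: 48 = 2 × 24; 49 = 7 × 7; 50 = 2 × 25; 51 = 3 × 17; 52 = 2 × 26 — all composite.
Hence k = 48 is a counterexample.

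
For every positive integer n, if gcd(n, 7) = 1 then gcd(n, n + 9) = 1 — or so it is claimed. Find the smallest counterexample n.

A counterexample is any positive integer n such that gcd(n, 7) = 1 but gcd(n, n + 9) > 1; we check each in order.
For n = 1, 2 the conclusion holds.
n = 3: gcd(3, 12) = 3.
Thus n = 3 disproves the claim, and no smaller n works.

n = 3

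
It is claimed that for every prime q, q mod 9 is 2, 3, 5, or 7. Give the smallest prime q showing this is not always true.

q = 13

We need the least prime q for which the claim fails.
The first 5 eligible values, up to q = 11, all satisfy the conclusion.
q = 13: 13 mod 9 = 4 — not in {2, 3, 5, 7}.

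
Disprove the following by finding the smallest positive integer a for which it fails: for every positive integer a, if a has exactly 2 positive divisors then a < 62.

A counterexample is any positive integer a such that a has exactly 2 positive divisors but the claim fails; we check each in order.
The first 18 eligible values, up to a = 61, all satisfy the conclusion.
a = 67: τ(67) = 2; 67 ≥ 62.

a = 67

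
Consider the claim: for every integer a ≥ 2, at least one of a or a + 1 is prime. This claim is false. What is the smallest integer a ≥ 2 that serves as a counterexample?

a = 8

We need the least integer a ≥ 2 for which a, a + 1 are both composite.
a = 2: 2 is prime.
a = 3: 3 is prime.
a = 4: 5 is prime.
a = 5: 5 is prime.
a = 6: 7 is prime.
a = 7: 7 is prime.
a = 8: 8 = 2 × 4; 9 = 3 × 3 — both composite.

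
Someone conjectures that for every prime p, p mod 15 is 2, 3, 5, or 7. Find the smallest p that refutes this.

p = 11

A counterexample is any prime p such that the claim fails; we check each in order.
p = 2: 2 mod 15 = 2.
p = 3: 3 mod 15 = 3.
p = 5: 5 mod 15 = 5.
p = 7: 7 mod 15 = 7.
p = 11: 11 mod 15 = 11 — not in {2, 3, 5, 7}.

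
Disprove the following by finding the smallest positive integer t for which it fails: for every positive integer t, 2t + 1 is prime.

For t = 1, 2, 3 the conclusion holds.
t = 4: 2t + 1 = 9 = 3 × 3, composite.
Hence t = 4 is a counterexample.

t = 4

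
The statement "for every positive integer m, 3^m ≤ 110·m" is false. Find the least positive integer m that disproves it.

We need the least positive integer m for which 3^m > 110·m.
m = 1: 3^m = 3 and 110·m = 110, so 3 ≤ 110.
m = 2: 3^m = 9 and 110·m = 220, so 9 ≤ 220.
m = 3: 3^m = 27 and 110·m = 330, so 27 ≤ 330.
m = 4: 3^m = 81 and 110·m = 440, so 81 ≤ 440.
m = 5: 3^m = 243 and 110·m = 550, so 243 ≤ 550.
m = 6: 3^m = 729 and 110·m = 660, so 729 > 660.

m = 6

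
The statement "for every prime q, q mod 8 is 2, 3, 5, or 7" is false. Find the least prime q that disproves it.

q = 17

Check each prime q in order until the claim fails.
The first 6 eligible values, up to q = 13, all satisfy the conclusion.
q = 17: 17 mod 8 = 1 — not in {2, 3, 5, 7}.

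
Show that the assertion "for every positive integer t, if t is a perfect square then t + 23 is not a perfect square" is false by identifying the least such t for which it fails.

A counterexample is any positive integer t such that t is a perfect square but t + 23 is a perfect square; we check each in order.
The first 10 eligible values, up to t = 100, all satisfy the conclusion.
t = 121: 121 = 11² and 121 + 23 = 144 = 12².

t = 121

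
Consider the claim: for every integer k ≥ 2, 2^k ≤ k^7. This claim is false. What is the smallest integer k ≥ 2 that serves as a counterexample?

For k = 2, 3, 4, 5, …, 34, 35, 36 the conclusion holds.
k = 37: 2^k = 137438953472 and k^7 = 94931877133, so 137438953472 > 94931877133.

k = 37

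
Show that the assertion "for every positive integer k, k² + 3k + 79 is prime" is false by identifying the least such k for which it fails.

k = 5

k = 1: k² + 3k + 79 = 83, prime.
k = 2: k² + 3k + 79 = 89, prime.
k = 3: k² + 3k + 79 = 97, prime.
k = 4: k² + 3k + 79 = 107, prime.
k = 5: k² + 3k + 79 = 119 = 7 × 17, composite.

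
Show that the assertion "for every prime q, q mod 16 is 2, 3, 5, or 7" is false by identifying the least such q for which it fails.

q = 11

We need the least prime q for which the claim fails.
For q = 2, 3, 5, 7 the conclusion holds.
q = 11: 11 mod 16 = 11 — not in {2, 3, 5, 7}.
So q = 11 is the smallest counterexample.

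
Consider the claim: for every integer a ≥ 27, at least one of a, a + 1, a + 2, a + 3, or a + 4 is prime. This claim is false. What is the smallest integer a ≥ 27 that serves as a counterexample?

A counterexample is any integer a ≥ 27 such that a, a + 1, a + 2, a + 3, a + 4 are all composite; we check each in order.
The first 5 eligible values, up to a = 31, all satisfy the conclusion.
a = 32: 32 = 2 × 16; 33 = 3 × 11; 34 = 2 × 17; 35 = 5 × 7; 36 = 2 × 18 — all composite.
Thus a = 32 disproves the claim, and no smaller a works.

a = 32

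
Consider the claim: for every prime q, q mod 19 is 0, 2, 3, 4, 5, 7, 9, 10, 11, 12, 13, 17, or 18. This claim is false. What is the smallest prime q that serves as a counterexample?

The first 15 eligible values, up to q = 47, all satisfy the conclusion.
q = 53: 53 mod 19 = 15 — not in {0, 2, 3, 4, 5, 7, 9, 10, 11, 12, 13, 17, 18}.
Thus q = 53 disproves the claim, and no smaller q works.

q = 53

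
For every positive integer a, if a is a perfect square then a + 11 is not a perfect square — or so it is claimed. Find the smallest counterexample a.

Check each positive integer a in order until a is a perfect square but a + 11 is a perfect square.
For a = 1, 4, 9, 16 the conclusion holds.
a = 25: 25 = 5² and 25 + 11 = 36 = 6².

a = 25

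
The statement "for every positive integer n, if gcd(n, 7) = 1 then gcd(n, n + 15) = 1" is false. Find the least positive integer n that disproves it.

n = 3

A counterexample is any positive integer n such that gcd(n, 7) = 1 but gcd(n, n + 15) > 1; we check each in order.
n = 1: gcd(1, 16) = 1.
n = 2: gcd(2, 17) = 1.
n = 3: gcd(3, 18) = 3.
Thus n = 3 disproves the claim, and no smaller n works.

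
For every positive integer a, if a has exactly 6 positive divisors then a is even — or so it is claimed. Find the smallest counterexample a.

We need the least positive integer a for which a has exactly 6 positive divisors but a is odd.
For a = 12, 18, 20, 28, 32, 44 the conclusion holds.
a = 45: divisors of 45: 1, 3, 5, 9, 15, 45; 45 is odd.
So a = 45 is the smallest counterexample.

a = 45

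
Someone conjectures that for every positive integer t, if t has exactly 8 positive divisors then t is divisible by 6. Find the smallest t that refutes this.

t = 40

A counterexample is any positive integer t such that t has exactly 8 positive divisors but t is not divisible by 6; we check each in order.
For t = 24, 30 the conclusion holds.
t = 40: τ(40) = 8; 40 mod 6 = 4.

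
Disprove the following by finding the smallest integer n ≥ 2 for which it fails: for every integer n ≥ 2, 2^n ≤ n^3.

Check each integer n ≥ 2 in order until 2^n > n^3.
n = 2: 2^n = 4 and n^3 = 8, so 4 ≤ 8.
n = 3: 2^n = 8 and n^3 = 27, so 8 ≤ 27.
n = 4: 2^n = 16 and n^3 = 64, so 16 ≤ 64.
n = 5: 2^n = 32 and n^3 = 125, so 32 ≤ 125.
n = 6: 2^n = 64 and n^3 = 216, so 64 ≤ 216.
n = 7: 2^n = 128 and n^3 = 343, so 128 ≤ 343.
n = 8: 2^n = 256 and n^3 = 512, so 256 ≤ 512.
n = 9: 2^n = 512 and n^3 = 729, so 512 ≤ 729.
n = 10: 2^n = 1024 and n^3 = 1000, so 1024 > 1000.
So n = 10 is the smallest counterexample.

n = 10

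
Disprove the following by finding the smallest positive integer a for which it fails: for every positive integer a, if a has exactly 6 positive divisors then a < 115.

a = 116

Check each positive integer a in order until a has exactly 6 positive divisors but the claim fails.
For a = 12, 18, 20, 28, …, 92, 98, 99 the conclusion holds.
a = 116: τ(116) = 6; 116 ≥ 115.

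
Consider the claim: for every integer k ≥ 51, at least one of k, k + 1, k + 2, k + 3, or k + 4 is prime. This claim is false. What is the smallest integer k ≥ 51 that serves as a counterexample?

For k = 51, 52, 53 the conclusion holds.
k = 54: 54 = 2 × 27; 55 = 5 × 11; 56 = 2 × 28; 57 = 3 × 19; 58 = 2 × 29 — all composite.
Thus k = 54 disproves the claim, and no smaller k works.

k = 54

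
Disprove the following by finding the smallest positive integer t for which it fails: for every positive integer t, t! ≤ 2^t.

A counterexample is any positive integer t such that t! > 2^t; we check each in order.
For t = 1, 2, 3 the conclusion holds.
t = 4: t! = 24 and 2^t = 16, so 24 > 16.
So t = 4 is the smallest counterexample.

t = 4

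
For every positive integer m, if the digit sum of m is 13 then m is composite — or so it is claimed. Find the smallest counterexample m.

Check each positive integer m in order until the digit sum of m is 13 but m is prime.
For m = 49, 58 the conclusion holds.
m = 67: digit sum 13; 67 is prime, not composite.

m = 67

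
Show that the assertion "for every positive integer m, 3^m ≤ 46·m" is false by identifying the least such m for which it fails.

The first 4 eligible values, up to m = 4, all satisfy the conclusion.
m = 5: 3^m = 243 and 46·m = 230, so 243 > 230.
So m = 5 is the smallest counterexample.

m = 5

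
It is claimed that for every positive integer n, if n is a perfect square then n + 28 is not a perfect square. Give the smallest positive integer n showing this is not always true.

We need the least positive integer n for which n is a perfect square but n + 28 is a perfect square.
n = 1: 1 + 28 = 29, not a perfect square.
n = 4: 4 + 28 = 32, not a perfect square.
n = 9: 9 + 28 = 37, not a perfect square.
n = 16: 16 + 28 = 44, not a perfect square.
n = 25: 25 + 28 = 53, not a perfect square.
n = 36: 36 = 6² and 36 + 28 = 64 = 8².

n = 36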